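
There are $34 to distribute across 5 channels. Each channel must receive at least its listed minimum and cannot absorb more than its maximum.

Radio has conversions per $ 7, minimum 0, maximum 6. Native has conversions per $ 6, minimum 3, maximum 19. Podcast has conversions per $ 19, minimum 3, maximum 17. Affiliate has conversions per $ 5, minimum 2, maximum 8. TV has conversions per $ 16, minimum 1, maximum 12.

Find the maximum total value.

Meeting every minimum uses 0+3+3+2+1 = 9 $, leaving 25.
Rank by conversions per $: Podcast 19 > TV 16 > Radio 7 > Native 6 > Affiliate 5.
Podcast takes 14 more to reach its cap of 17 ; 11 left.
Give TV 11 more to hit its cap of 12 ; 0 left.
Total = 6×3 + 19×17 + 5×2 + 16×12 = 543.

543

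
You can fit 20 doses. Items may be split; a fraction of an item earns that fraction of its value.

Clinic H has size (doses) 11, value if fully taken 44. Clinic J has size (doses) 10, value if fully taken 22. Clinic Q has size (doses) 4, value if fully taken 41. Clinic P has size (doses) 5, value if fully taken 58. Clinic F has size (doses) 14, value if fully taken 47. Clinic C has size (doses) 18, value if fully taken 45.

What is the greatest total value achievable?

Sort by value density: Clinic P 58/5≈11.6, Clinic Q 41/4≈10.2, Clinic H 44/11≈4, Clinic F 47/14≈3.36, Clinic C 45/18≈2.5, Clinic J 22/10≈2.2.
All 5 doses of Clinic P fit (value 58) — 15 remain.
All 4 doses of Clinic Q fit (value 41) — 11 remain.
Clinic H: take in full, 11 doses for value 44 — 0 left.
Total value = 143.

143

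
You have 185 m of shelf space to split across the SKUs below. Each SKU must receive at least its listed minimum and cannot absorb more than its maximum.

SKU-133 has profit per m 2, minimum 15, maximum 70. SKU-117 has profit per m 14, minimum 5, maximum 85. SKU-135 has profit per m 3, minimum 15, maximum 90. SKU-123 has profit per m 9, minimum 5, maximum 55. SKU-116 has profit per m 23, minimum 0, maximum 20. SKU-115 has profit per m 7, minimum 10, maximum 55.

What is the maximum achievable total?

Meeting every minimum uses 15+5+15+5+0+10 = 50 m, leaving 135.
Rank by profit per m: SKU-116 23 > SKU-117 14 > SKU-123 9 > SKU-115 7 > SKU-135 3 > SKU-133 2.
Give SKU-116 20 more to hit its cap of 20 — 115 left.
SKU-117: +80 to 85 (cap) — 35 left.
SKU-123 has room for 50 more but only 35 remain, so it gets 40.
Total = 2×15 + 14×85 + 3×15 + 9×40 + 23×20 + 7×10 = 2155.

2155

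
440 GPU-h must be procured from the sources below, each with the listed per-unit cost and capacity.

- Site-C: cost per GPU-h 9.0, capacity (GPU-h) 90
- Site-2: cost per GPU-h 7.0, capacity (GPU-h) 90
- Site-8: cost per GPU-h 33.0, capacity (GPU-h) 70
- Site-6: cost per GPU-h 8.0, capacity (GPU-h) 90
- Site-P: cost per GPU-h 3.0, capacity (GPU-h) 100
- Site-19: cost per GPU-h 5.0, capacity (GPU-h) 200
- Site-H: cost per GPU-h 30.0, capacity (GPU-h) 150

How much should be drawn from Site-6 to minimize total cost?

Use sources in increasing cost order.
Site-P (3.0): use full 100 — 340 GPU-h to go.
Take 200 from Site-19 at 5.0 — need 140 more.
Site-2 at 7.0: take all 90 GPU-h — 50 still needed.
Take 50 from Site-6 at 8.0 to finish.
Site-C, Site-H, Site-8: unused.

50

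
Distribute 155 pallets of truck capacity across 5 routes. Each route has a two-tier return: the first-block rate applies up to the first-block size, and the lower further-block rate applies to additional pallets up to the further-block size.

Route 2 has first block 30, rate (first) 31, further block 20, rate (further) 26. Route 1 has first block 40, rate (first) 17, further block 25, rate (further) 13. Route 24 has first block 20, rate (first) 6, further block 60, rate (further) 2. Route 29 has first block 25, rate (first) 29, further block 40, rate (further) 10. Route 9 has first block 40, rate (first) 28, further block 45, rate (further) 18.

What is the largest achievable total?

Treat each block as its own option and order by rate: Route 2/T1 31 > Route 29/T1 29 > Route 9/T1 28 > Route 2/T2 26 > Route 9/T2 18 > Route 1/T1 17 > Route 1/T2 13 > Route 29/T2 10 > Route 24/T1 6 > Route 24/T2 2.
Route 2 T1 at 31: fill all 30 ; 125 left.
Route 29/T1 (29): +25 ; 100 left.
Route 9/T1 (28): +40 ; 60 left.
Fill Route 2 T2 block (20 at 26) ; 40 left.
40 remain; put them into Route 9 T2 at 18.
Total = 31×30 + 29×25 + 28×40 + 26×20 + 18×40 = 4015.

4015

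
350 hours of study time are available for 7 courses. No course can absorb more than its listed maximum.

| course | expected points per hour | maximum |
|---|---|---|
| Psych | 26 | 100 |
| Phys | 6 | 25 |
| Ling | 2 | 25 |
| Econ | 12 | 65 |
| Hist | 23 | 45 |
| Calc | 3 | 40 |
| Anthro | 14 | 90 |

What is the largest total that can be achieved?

5900

Order the courses by expected points per hour: Psych 26 > Hist 23 > Anthro 14 > Econ 12 > Phys 6 > Calc 3 > Ling 2.
Psych takes 100 to reach its cap of 100 ; 250 left.
Hist takes 45 to reach its cap of 45 ; 205 left.
Anthro takes 90 to reach its cap of 90 ; 115 left.
Econ takes 65 to reach its cap of 65 ; 50 left.
Give Phys 25 to hit its cap of 25 ; 25 left.
Calc has room for 40 but only 25 remain, so it gets 25.
Total = 26×100 + 6×25 + 12×65 + 23×45 + 3×25 + 14×90 = 5900.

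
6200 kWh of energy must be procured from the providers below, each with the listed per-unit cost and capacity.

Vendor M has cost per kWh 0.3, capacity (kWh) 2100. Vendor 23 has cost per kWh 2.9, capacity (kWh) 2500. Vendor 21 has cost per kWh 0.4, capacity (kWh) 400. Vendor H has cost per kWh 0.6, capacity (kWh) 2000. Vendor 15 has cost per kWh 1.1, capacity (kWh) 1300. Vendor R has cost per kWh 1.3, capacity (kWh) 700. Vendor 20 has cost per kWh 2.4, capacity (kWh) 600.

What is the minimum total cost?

Use providers in increasing cost order.
Vendor M (0.3): use full 2100 ; 4100 kWh to go.
Vendor 21 (0.4): use full 400 ; 3700 kWh to go.
Vendor H (0.6): use full 2000 ; 1700 kWh to go.
Vendor 15 (1.1): use full 1300 ; 400 kWh to go.
Vendor R (1.3): take the remaining 400 ; done.
Vendor 20, Vendor 23: unused.
Cost = 2100×0.3 + 400×0.4 + 2000×0.6 + 1300×1.1 + 400×1.3 = 3940.

3940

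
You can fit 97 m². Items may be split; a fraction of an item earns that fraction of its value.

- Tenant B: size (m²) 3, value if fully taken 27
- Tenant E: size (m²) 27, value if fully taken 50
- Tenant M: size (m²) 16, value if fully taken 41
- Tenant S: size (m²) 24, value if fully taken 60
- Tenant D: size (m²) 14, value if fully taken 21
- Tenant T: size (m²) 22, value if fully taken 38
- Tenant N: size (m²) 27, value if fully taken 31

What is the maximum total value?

223.5

Sort by value density: Tenant B 27/3≈9, Tenant M 41/16≈2.56, Tenant S 60/24≈2.5, Tenant E 50/27≈1.85, Tenant T 38/22≈1.73, Tenant D 21/14≈1.5, Tenant N 31/27≈1.15.
Take all of Tenant B (3 m², value 27) — 94 m² left.
All 16 m² of Tenant M fit (value 41) — 78 remain.
Take all of Tenant S (24 m², value 60) — 54 m² left.
Tenant E: take in full, 27 m² for value 50 — 27 left.
Tenant T: take in full, 22 m² for value 38 — 5 left.
Only 5 m² remain; take 5/14 of Tenant D for value 21×5/14 = 7.5.
Total value = 223.5.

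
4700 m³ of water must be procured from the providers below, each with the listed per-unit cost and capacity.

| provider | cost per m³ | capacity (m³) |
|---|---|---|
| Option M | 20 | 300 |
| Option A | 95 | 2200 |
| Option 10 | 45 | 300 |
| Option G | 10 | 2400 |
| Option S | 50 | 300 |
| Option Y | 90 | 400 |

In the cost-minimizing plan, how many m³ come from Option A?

1000

Fill from the cheapest provider first.
Option G at 10: take all 2400 m³ ; 2300 still needed.
Option M at 20: take all 300 m³ ; 2000 still needed.
Option 10 (45): use full 300 ; 1700 m³ to go.
Option S (50): use full 300 ; 1400 m³ to go.
Option Y at 90: take all 400 m³ ; 1000 still needed.
Option A at 95: take 1000 of its 2200 ; requirement met.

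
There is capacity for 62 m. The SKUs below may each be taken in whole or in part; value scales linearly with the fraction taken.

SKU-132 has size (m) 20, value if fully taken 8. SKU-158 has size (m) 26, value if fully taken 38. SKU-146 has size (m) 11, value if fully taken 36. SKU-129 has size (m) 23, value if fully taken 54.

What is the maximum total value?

128.8

Sort by value density: SKU-146 36/11≈3.27, SKU-129 54/23≈2.35, SKU-158 38/26≈1.46, SKU-132 8/20≈0.4.
Take all of SKU-146 (11 m, value 36) → 51 m left.
All 23 m of SKU-129 fit (value 54) → 28 remain.
Take all of SKU-158 (26 m, value 38) → 2 m left.
2 m left: a 2/20 share of SKU-132 gives 8×2/20 = 0.8.
Total value = 128.8.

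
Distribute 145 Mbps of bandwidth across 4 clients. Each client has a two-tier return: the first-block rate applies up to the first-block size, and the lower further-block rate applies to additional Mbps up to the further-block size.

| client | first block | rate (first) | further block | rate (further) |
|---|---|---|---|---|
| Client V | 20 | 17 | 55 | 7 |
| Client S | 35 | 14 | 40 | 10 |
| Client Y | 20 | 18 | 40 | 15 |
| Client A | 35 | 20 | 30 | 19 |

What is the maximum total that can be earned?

Treat each block as its own option and order by rate: Client A/first 20 > Client A/second 19 > Client Y/first 18 > Client V/first 17 > Client Y/second 15 > Client S/first 14 > Client S/second 10 > Client V/second 7.
Client A first at 20: fill all 35 → 110 left.
Client A second at 19: fill all 30 → 80 left.
Client Y/first (18): +20 → 60 left.
Fill Client V first block (20 at 17) → 40 left.
Client Y second at 15: fill all 40 → 0 left.
Total = 20×35 + 19×30 + 18×20 + 17×20 + 15×40 = 2570.

2570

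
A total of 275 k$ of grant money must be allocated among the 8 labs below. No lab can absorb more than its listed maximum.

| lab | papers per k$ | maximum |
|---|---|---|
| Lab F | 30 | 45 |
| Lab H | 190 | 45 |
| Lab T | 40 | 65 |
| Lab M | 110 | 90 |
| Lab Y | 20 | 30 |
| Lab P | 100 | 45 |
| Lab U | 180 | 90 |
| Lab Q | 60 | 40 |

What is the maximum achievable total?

Highest papers per k$ first: Lab H 190 > Lab U 180 > Lab M 110 > Lab P 100 > Lab Q 60 > Lab T 40 > Lab F 30 > Lab Y 20.
Lab H takes 45 to reach its cap of 45 ; 230 left.
Lab U takes 90 to reach its cap of 90 ; 140 left.
Lab M takes 90 to reach its cap of 90 ; 50 left.
Lab P: +45 to 45 (cap) ; 5 left.
Lab Q: +5 (room for 40) → 5. Pool exhausted.
Total = 190×45 + 110×90 + 100×45 + 180×90 + 60×5 = 39450.

39450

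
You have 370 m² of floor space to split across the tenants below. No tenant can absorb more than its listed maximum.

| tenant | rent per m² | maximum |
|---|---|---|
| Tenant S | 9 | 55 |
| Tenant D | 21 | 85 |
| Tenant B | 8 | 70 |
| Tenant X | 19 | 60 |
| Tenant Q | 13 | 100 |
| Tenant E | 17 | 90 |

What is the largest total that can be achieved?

Highest rent per m² first: Tenant D 21 > Tenant X 19 > Tenant E 17 > Tenant Q 13 > Tenant S 9 > Tenant B 8.
Tenant D: +85 to 85 (cap) ; 285 left.
Give Tenant X 60 to hit its cap of 60 ; 225 left.
Tenant E: +90 to 90 (cap) ; 135 left.
Give Tenant Q 100 to hit its cap of 100 ; 35 left.
Only 35 left; Tenant S takes them to reach 35.
Total = 9×35 + 21×85 + 19×60 + 13×100 + 17×90 = 6070.

6070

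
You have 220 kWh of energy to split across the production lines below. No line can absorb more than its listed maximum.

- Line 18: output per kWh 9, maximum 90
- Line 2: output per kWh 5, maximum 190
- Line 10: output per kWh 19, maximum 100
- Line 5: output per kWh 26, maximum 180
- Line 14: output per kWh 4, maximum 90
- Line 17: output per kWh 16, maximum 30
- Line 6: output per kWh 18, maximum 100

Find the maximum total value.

Highest output per kWh first: Line 5 26 > Line 10 19 > Line 6 18 > Line 17 16 > Line 18 9 > Line 2 5 > Line 14 4.
Give Line 5 180 to hit its cap of 180 → 40 left.
Line 10: +40 (room for 100) → 40. Pool exhausted.
Total = 19×40 + 26×180 = 5440.

5440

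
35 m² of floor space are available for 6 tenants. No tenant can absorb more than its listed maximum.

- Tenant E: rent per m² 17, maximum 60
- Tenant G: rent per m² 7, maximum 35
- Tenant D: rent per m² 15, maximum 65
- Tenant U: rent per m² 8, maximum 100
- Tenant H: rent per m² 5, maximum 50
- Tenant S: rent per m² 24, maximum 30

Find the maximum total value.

Rank by rent per m²: Tenant S 24 > Tenant E 17 > Tenant D 15 > Tenant U 8 > Tenant G 7 > Tenant H 5.
Give Tenant S 30 to hit its cap of 30 — 5 left.
Tenant E: +5 (room for 60) → 5. Pool exhausted.
Total = 17×5 + 24×30 = 805.

805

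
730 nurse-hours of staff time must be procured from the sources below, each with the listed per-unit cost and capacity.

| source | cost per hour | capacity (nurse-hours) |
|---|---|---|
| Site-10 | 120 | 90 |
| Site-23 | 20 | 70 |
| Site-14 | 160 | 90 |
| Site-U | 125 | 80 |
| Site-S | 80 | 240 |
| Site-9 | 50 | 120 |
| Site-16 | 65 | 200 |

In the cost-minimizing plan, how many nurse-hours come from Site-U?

10

Cheapest first:
Site-23 at 20: take all 70 nurse-hours → 660 still needed.
Site-9 at 50: take all 120 nurse-hours → 540 still needed.
Site-16 (65): use full 200 → 340 nurse-hours to go.
Take 240 from Site-S at 80 → need 100 more.
Site-10 (120): use full 90 → 10 nurse-hours to go.
Take 10 from Site-U at 125 to finish.
Site-14: unused.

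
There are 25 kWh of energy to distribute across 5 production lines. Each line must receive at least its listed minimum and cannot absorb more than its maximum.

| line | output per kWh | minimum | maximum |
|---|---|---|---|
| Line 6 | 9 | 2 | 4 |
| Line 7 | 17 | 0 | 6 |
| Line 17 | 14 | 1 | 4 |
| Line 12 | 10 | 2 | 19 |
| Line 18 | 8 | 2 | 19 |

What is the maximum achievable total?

302

Meeting every minimum uses 2+0+1+2+2 = 7 kWh, leaving 18.
Rank by output per kWh: Line 7 17 > Line 17 14 > Line 12 10 > Line 6 9 > Line 18 8.
Give Line 7 6 more to hit its cap of 6 — 12 left.
Give Line 17 3 more to hit its cap of 4 — 9 left.
Line 12 has room for 17 more but only 9 remain, so it gets 11.
Total = 9×2 + 17×6 + 14×4 + 10×11 + 8×2 = 302.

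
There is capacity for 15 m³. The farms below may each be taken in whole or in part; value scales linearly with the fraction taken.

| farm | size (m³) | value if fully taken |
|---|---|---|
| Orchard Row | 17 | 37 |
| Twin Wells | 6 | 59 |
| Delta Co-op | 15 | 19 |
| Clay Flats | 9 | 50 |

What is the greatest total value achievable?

109

Best value per unit of size first: Twin Wells 59/6≈9.83, Clay Flats 50/9≈5.56, Orchard Row 37/17≈2.18, Delta Co-op 19/15≈1.27.
Twin Wells: take in full, 6 m³ for value 59 → 9 left.
Take all of Clay Flats (9 m³, value 50) → 0 m³ left.
Total value = 109.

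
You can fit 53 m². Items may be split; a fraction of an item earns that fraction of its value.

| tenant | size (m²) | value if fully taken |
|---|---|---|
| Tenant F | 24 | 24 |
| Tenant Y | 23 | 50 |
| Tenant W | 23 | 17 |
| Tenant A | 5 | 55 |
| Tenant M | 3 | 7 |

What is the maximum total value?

134

Rank by value-to-size ratio: Tenant A 55/5≈11, Tenant M 7/3≈2.33, Tenant Y 50/23≈2.17, Tenant F 24/24≈1, Tenant W 17/23≈0.739.
All 5 m² of Tenant A fit (value 55) ; 48 remain.
All 3 m² of Tenant M fit (value 7) ; 45 remain.
All 23 m² of Tenant Y fit (value 50) ; 22 remain.
Only 22 m² remain; take 22/24 of Tenant F for value 24×22/24 = 22.
Total value = 134.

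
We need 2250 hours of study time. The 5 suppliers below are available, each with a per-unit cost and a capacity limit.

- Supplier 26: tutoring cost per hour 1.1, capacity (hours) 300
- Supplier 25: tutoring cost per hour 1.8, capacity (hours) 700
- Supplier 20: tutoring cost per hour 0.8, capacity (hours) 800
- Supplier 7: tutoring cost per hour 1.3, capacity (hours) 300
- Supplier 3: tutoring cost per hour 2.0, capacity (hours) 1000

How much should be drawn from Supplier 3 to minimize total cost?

Fill from the cheapest supplier first.
Supplier 20 (0.8): use full 800 — 1450 hours to go.
Supplier 26 at 1.1: take all 300 hours — 1150 still needed.
Supplier 7 at 1.3: take all 300 hours — 850 still needed.
Take 700 from Supplier 25 at 1.8 — need 150 more.
Supplier 3 at 2.0: take 150 of its 1000 — requirement met.

150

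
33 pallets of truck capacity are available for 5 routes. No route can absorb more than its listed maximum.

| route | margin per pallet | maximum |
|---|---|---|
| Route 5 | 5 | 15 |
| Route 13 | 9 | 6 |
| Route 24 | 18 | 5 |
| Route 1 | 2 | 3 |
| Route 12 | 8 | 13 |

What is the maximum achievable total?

Rank by margin per pallet: Route 24 18 > Route 13 9 > Route 12 8 > Route 5 5 > Route 1 2.
Give Route 24 5 to hit its cap of 5 ; 28 left.
Route 13: +6 to 6 (cap) ; 22 left.
Give Route 12 13 to hit its cap of 13 ; 9 left.
Route 5 has room for 15 but only 9 remain, so it gets 9.
Total = 5×9 + 9×6 + 18×5 + 8×13 = 293.

293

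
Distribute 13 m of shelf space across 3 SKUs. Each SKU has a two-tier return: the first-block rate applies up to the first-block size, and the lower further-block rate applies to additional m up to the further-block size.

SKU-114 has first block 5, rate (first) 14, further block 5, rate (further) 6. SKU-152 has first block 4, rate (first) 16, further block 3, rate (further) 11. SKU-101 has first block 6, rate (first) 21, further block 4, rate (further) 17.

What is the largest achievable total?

Rank every tier by rate: SKU-101/T1 21 > SKU-101/T2 17 > SKU-152/T1 16 > SKU-114/T1 14 > SKU-152/T2 11 > SKU-114/T2 6.
SKU-101/T1 (21): +6 ; 7 left.
SKU-101 T2 at 17: fill all 4 ; 3 left.
SKU-152 T1 at 16: only 3 left, fill 3.
Total = 21×6 + 17×4 + 16×3 = 242.

242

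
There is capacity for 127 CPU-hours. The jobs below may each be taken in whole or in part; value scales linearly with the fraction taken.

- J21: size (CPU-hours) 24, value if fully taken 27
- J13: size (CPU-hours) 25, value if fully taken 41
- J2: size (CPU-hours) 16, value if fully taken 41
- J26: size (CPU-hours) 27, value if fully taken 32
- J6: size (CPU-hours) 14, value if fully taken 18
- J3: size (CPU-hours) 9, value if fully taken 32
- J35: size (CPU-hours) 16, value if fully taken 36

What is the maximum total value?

222.5

Sort by value density: J3 32/9≈3.56, J2 41/16≈2.56, J35 36/16≈2.25, J13 41/25≈1.64, J6 18/14≈1.29, J26 32/27≈1.19, J21 27/24≈1.12.
J3: take in full, 9 CPU-hours for value 32 → 118 left.
Take all of J2 (16 CPU-hours, value 41) → 102 CPU-hours left.
J35: take in full, 16 CPU-hours for value 36 → 86 left.
All 25 CPU-hours of J13 fit (value 41) → 61 remain.
J6: take in full, 14 CPU-hours for value 18 → 47 left.
Take all of J26 (27 CPU-hours, value 32) → 20 CPU-hours left.
Fill the last 20 CPU-hours with part of J21: 20/24 of it earns 22.5.
Total value = 222.5.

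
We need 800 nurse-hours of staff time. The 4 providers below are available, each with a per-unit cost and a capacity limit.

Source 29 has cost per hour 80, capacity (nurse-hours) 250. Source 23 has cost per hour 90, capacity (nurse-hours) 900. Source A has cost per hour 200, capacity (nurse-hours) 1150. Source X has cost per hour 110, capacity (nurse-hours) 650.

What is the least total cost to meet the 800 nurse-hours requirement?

Cheapest first:
Source 29 at 80: take all 250 nurse-hours — 550 still needed.
Source 23 at 90: take 550 of its 900 — requirement met.
Source X, Source A: unused.
Cost = 250×80 + 550×90 = 69500.

69500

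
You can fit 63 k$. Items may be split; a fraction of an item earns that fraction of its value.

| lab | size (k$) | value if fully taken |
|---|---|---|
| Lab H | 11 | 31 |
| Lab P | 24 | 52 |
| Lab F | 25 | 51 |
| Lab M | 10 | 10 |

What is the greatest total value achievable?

Rank by value-to-size ratio: Lab H 31/11≈2.82, Lab P 52/24≈2.17, Lab F 51/25≈2.04, Lab M 10/10≈1.
All 11 k$ of Lab H fit (value 31) → 52 remain.
Take all of Lab P (24 k$, value 52) → 28 k$ left.
Lab F: take in full, 25 k$ for value 51 → 3 left.
Fill the last 3 k$ with part of Lab M: 3/10 of it earns 3.
Total value = 137.

137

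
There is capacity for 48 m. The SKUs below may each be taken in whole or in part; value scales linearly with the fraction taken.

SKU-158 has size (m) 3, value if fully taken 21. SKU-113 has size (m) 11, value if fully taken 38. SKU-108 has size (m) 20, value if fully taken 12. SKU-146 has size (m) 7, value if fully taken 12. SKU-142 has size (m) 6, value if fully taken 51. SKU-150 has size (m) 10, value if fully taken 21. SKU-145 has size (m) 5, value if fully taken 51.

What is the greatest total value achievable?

Rank by value-to-size ratio: SKU-145 51/5≈10.2, SKU-142 51/6≈8.5, SKU-158 21/3≈7, SKU-113 38/11≈3.45, SKU-150 21/10≈2.1, SKU-146 12/7≈1.71, SKU-108 12/20≈0.6.
SKU-145: take in full, 5 m for value 51 ; 43 left.
All 6 m of SKU-142 fit (value 51) ; 37 remain.
All 3 m of SKU-158 fit (value 21) ; 34 remain.
Take all of SKU-113 (11 m, value 38) ; 23 m left.
SKU-150: take in full, 10 m for value 21 ; 13 left.
All 7 m of SKU-146 fit (value 12) ; 6 remain.
Only 6 m remain; take 6/20 of SKU-108 for value 12×6/20 = 3.6.
Total value = 197.6.

197.6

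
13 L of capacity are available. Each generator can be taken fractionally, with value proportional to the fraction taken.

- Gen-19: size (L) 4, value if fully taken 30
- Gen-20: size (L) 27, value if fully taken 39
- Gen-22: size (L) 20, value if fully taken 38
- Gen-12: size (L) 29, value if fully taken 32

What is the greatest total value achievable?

Sort by value density: Gen-19 30/4≈7.5, Gen-22 38/20≈1.9, Gen-20 39/27≈1.44, Gen-12 32/29≈1.1.
Gen-19: take in full, 4 L for value 30 ; 9 left.
9 L left: a 9/20 share of Gen-22 gives 38×9/20 = 17.1.
Total value = 47.1.

47.1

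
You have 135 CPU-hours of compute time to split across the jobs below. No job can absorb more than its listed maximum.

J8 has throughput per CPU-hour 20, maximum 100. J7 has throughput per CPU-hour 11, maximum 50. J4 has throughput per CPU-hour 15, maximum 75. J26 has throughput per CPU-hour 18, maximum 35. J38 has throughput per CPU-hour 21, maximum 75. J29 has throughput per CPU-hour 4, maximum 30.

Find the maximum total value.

Rank by throughput per CPU-hour: J38 21 > J8 20 > J26 18 > J4 15 > J7 11 > J29 4.
J38: +75 to 75 (cap) ; 60 left.
Only 60 left; J8 takes them to reach 60.
Total = 20×60 + 21×75 = 2775.

2775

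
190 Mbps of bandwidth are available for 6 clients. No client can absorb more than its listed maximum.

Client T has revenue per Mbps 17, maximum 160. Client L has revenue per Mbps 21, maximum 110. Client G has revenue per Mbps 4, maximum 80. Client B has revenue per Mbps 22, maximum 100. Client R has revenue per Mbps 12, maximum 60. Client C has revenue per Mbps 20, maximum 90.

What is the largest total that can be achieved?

4090

Highest revenue per Mbps first: Client B 22 > Client L 21 > Client C 20 > Client T 17 > Client R 12 > Client G 4.
Client B: +100 to 100 (cap) — 90 left.
Only 90 left; Client L takes them to reach 90.
Total = 21×90 + 22×100 = 4090.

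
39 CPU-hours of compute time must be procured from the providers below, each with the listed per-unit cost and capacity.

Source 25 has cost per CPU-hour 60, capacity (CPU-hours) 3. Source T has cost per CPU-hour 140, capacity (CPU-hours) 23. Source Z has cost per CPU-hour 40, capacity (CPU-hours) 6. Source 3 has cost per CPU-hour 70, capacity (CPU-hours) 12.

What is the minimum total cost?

Fill from the cheapest provider first.
Take 6 from Source Z at 40 → need 33 more.
Source 25 (60): use full 3 → 30 CPU-hours to go.
Source 3 at 70: take all 12 CPU-hours → 18 still needed.
Source T (140): take the remaining 18 → done.
Cost = 6×40 + 3×60 + 12×70 + 18×140 = 3780.

3780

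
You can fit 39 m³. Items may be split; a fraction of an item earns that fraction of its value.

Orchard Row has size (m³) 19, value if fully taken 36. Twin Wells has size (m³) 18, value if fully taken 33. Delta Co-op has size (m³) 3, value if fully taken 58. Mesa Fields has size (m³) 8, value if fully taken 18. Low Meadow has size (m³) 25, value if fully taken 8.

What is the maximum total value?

128.5

Sort by value density: Delta Co-op 58/3≈19.3, Mesa Fields 18/8≈2.25, Orchard Row 36/19≈1.89, Twin Wells 33/18≈1.83, Low Meadow 8/25≈0.32.
Take all of Delta Co-op (3 m³, value 58) → 36 m³ left.
Mesa Fields: take in full, 8 m³ for value 18 → 28 left.
Take all of Orchard Row (19 m³, value 36) → 9 m³ left.
Fill the last 9 m³ with part of Twin Wells: 9/18 of it earns 16.5.
Total value = 128.5.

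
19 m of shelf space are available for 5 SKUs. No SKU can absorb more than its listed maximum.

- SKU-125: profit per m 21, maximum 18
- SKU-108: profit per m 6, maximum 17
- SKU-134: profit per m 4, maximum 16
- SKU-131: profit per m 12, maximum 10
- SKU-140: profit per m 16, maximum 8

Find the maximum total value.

Highest profit per m first: SKU-125 21 > SKU-140 16 > SKU-131 12 > SKU-108 6 > SKU-134 4.
SKU-125 takes 18 to reach its cap of 18 ; 1 left.
SKU-140: +1 (room for 8) → 1. Pool exhausted.
Total = 21×18 + 16×1 = 394.

394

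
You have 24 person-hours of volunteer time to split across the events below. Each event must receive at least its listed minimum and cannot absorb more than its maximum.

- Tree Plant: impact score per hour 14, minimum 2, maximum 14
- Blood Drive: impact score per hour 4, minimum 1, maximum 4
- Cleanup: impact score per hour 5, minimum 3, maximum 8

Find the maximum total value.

Meeting every minimum uses 2+1+3 = 6 person-hours, leaving 18.
Highest impact score per hour first: Tree Plant 14 > Cleanup 5 > Blood Drive 4.
Tree Plant: +12 to 14 (cap) ; 6 left.
Cleanup takes 5 more to reach its cap of 8 ; 1 left.
Only 1 left; Blood Drive takes them to reach 2.
Total = 14×14 + 4×2 + 5×8 = 244.

244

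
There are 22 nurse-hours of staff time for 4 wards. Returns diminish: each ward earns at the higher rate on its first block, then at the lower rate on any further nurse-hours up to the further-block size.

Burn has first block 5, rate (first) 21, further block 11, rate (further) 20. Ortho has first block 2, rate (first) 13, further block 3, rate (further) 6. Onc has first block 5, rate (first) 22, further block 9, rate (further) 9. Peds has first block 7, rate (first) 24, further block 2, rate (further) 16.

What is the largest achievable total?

483

Rank every tier by rate: Peds/tier1 24 > Onc/tier1 22 > Burn/tier1 21 > Burn/tier2 20 > Peds/tier2 16 > Ortho/tier1 13 > Onc/tier2 9 > Ortho/tier2 6.
Peds tier1 at 24: fill all 7 — 15 left.
Onc tier1 at 22: fill all 5 — 10 left.
Burn/tier1 (21): +5 — 5 left.
5 remain; put them into Burn tier2 at 20.
Total = 24×7 + 22×5 + 21×5 + 20×5 = 483.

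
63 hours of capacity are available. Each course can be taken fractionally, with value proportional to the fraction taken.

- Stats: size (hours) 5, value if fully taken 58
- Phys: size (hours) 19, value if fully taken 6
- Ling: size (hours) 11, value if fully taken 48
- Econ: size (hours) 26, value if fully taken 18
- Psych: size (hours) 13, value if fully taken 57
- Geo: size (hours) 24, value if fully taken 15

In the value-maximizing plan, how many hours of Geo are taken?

Sort by value density: Stats 58/5≈11.6, Psych 57/13≈4.38, Ling 48/11≈4.36, Econ 18/26≈0.692, Geo 15/24≈0.625, Phys 6/19≈0.316.
All 5 hours of Stats fit (value 58) — 58 remain.
Psych: take in full, 13 hours for value 57 — 45 left.
Ling: take in full, 11 hours for value 48 — 34 left.
Take all of Econ (26 hours, value 18) — 8 hours left.
Fill the last 8 hours with part of Geo: 8/24 of it earns 5.

8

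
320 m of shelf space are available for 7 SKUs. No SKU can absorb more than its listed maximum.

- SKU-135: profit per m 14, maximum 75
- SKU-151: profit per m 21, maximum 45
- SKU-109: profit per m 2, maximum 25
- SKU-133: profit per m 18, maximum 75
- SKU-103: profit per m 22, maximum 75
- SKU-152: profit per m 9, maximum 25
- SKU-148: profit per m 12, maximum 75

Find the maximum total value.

Order the SKUs by profit per m: SKU-103 22 > SKU-151 21 > SKU-133 18 > SKU-135 14 > SKU-148 12 > SKU-152 9 > SKU-109 2.
Give SKU-103 75 to hit its cap of 75 → 245 left.
Give SKU-151 45 to hit its cap of 45 → 200 left.
SKU-133 takes 75 to reach its cap of 75 → 125 left.
SKU-135 takes 75 to reach its cap of 75 → 50 left.
SKU-148: +50 (room for 75) → 50. Pool exhausted.
Total = 14×75 + 21×45 + 18×75 + 22×75 + 12×50 = 5595.

5595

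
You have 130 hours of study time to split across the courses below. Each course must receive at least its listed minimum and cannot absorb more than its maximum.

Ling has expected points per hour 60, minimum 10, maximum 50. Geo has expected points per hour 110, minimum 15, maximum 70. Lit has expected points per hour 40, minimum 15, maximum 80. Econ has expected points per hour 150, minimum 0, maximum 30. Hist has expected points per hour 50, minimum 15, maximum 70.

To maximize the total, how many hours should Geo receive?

Meeting every minimum uses 10+15+15+0+15 = 55 hours, leaving 75.
Rank by expected points per hour: Econ 150 > Geo 110 > Ling 60 > Hist 50 > Lit 40.
Econ: +30 to 30 (cap) — 45 left.
Geo has room for 55 more but only 45 remain, so it gets 60.

60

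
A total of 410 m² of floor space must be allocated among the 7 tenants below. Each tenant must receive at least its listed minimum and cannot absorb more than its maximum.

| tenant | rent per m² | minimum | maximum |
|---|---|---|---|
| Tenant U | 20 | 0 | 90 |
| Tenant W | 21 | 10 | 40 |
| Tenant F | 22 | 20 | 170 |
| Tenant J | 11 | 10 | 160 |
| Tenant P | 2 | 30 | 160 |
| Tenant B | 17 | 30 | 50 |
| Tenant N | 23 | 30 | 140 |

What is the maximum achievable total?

Meeting every minimum uses 0+10+20+10+30+30+30 = 130 m², leaving 280.
Order the tenants by rent per m²: Tenant N 23 > Tenant F 22 > Tenant W 21 > Tenant U 20 > Tenant B 17 > Tenant J 11 > Tenant P 2.
Give Tenant N 110 more to hit its cap of 140 — 170 left.
Tenant F takes 150 more to reach its cap of 170 — 20 left.
Tenant W has room for 30 more but only 20 remain, so it gets 30.
Total = 21×30 + 22×170 + 11×10 + 2×30 + 17×30 + 23×140 = 8270.

8270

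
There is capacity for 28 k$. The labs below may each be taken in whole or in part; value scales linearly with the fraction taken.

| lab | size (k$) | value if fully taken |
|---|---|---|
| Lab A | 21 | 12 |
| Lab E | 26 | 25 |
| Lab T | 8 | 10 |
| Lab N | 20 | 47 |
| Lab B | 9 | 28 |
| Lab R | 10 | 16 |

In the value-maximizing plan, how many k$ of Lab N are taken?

Best value per unit of size first: Lab B 28/9≈3.11, Lab N 47/20≈2.35, Lab R 16/10≈1.6, Lab T 10/8≈1.25, Lab E 25/26≈0.962, Lab A 12/21≈0.571.
Lab B: take in full, 9 k$ for value 28 — 19 left.
19 k$ left: a 19/20 share of Lab N gives 47×19/20 = 44.65.

19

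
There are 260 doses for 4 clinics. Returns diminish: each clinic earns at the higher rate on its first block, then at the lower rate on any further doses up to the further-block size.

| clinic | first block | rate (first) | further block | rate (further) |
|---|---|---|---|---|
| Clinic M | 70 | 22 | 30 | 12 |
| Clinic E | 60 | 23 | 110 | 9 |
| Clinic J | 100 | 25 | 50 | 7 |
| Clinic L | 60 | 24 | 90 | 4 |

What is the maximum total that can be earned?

Treat each block as its own option and order by rate: Clinic J/tier1 25 > Clinic L/tier1 24 > Clinic E/tier1 23 > Clinic M/tier1 22 > Clinic M/tier2 12 > Clinic E/tier2 9 > Clinic J/tier2 7 > Clinic L/tier2 4.
Fill Clinic J tier1 block (100 at 25) → 160 left.
Clinic L/tier1 (24): +60 → 100 left.
Clinic E/tier1 (23): +60 → 40 left.
Clinic M tier1 at 22: only 40 left, fill 40.
Total = 25×100 + 24×60 + 23×60 + 22×40 = 6200.

6200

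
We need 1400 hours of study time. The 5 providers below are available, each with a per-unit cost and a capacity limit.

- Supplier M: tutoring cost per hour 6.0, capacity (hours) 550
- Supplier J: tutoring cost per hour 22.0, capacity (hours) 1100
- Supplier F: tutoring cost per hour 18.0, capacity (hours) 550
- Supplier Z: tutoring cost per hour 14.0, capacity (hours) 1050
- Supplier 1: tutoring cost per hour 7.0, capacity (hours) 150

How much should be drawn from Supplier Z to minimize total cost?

Use providers in increasing cost order.
Supplier M at 6.0: take all 550 hours ; 850 still needed.
Supplier 1 (7.0): use full 150 ; 700 hours to go.
Supplier Z (14.0): take the remaining 700 ; done.
Supplier F, Supplier J: unused.

700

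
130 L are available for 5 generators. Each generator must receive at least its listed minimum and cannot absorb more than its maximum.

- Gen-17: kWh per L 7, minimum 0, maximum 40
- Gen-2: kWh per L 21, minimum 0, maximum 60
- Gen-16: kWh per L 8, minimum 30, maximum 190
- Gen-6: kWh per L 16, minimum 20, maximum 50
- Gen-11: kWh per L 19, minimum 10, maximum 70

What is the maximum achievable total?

Meeting every minimum uses 0+0+30+20+10 = 60 L, leaving 70.
Order the generators by kWh per L: Gen-2 21 > Gen-11 19 > Gen-6 16 > Gen-16 8 > Gen-17 7.
Gen-2 takes 60 more to reach its cap of 60 — 10 left.
Gen-11 has room for 60 more but only 10 remain, so it gets 20.
Total = 21×60 + 8×30 + 16×20 + 19×20 = 2200.

2200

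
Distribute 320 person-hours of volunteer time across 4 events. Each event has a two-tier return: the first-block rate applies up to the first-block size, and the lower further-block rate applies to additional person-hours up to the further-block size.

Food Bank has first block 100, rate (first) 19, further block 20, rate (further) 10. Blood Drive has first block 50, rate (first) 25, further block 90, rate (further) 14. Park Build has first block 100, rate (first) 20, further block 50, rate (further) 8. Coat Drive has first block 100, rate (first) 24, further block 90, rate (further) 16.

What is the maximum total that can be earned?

6980

Order all 8 blocks by rate: Blood Drive/T1 25 > Coat Drive/T1 24 > Park Build/T1 20 > Food Bank/T1 19 > Coat Drive/T2 16 > Blood Drive/T2 14 > Food Bank/T2 10 > Park Build/T2 8.
Fill Blood Drive T1 block (50 at 25) → 270 left.
Fill Coat Drive T1 block (100 at 24) → 170 left.
Fill Park Build T1 block (100 at 20) → 70 left.
70 remain; put them into Food Bank T1 at 19.
Total = 25×50 + 24×100 + 20×100 + 19×70 = 6980.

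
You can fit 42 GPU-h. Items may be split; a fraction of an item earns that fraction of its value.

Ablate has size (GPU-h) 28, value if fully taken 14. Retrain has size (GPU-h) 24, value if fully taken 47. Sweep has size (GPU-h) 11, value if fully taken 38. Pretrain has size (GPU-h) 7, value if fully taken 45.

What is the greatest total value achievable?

Rank by value-to-size ratio: Pretrain 45/7≈6.43, Sweep 38/11≈3.45, Retrain 47/24≈1.96, Ablate 14/28≈0.5.
All 7 GPU-h of Pretrain fit (value 45) → 35 remain.
Sweep: take in full, 11 GPU-h for value 38 → 24 left.
All 24 GPU-h of Retrain fit (value 47) → 0 remain.
Total value = 130.

130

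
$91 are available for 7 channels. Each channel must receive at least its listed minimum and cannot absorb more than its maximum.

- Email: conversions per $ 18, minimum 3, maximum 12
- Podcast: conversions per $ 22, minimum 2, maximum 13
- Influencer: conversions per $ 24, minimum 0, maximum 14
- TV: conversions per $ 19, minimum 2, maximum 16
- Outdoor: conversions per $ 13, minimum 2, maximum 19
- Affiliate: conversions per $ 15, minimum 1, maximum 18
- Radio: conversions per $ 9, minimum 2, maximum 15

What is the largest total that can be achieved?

1638

Meeting every minimum uses 3+2+0+2+2+1+2 = 12 $, leaving 79.
Highest conversions per $ first: Influencer 24 > Podcast 22 > TV 19 > Email 18 > Affiliate 15 > Outdoor 13 > Radio 9.
Influencer takes 14 more to reach its cap of 14 ; 65 left.
Podcast takes 11 more to reach its cap of 13 ; 54 left.
Give TV 14 more to hit its cap of 16 ; 40 left.
Email: +9 to 12 (cap) ; 31 left.
Affiliate: +17 to 18 (cap) ; 14 left.
Only 14 left; Outdoor takes them to reach 16.
Total = 18×12 + 22×13 + 24×14 + 19×16 + 13×16 + 15×18 + 9×2 = 1638.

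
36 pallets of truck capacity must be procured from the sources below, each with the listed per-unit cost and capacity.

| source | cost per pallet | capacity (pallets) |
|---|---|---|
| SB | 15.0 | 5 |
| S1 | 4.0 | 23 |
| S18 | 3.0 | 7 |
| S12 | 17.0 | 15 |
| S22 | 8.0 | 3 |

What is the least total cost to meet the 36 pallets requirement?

182

Cheapest first:
Take 7 from S18 at 3.0 ; need 29 more.
S1 (4.0): use full 23 ; 6 pallets to go.
S22 (8.0): use full 3 ; 3 pallets to go.
SB at 15.0: take 3 of its 5 ; requirement met.
S12: unused.
Cost = 7×3.0 + 23×4.0 + 3×8.0 + 3×15.0 = 182.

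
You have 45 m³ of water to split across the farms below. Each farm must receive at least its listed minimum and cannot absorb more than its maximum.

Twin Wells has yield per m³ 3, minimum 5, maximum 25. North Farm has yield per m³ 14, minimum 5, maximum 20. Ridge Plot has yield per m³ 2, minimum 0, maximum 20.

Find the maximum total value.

Meeting every minimum uses 5+5+0 = 10 m³, leaving 35.
Order the farms by yield per m³: North Farm 14 > Twin Wells 3 > Ridge Plot 2.
North Farm takes 15 more to reach its cap of 20 — 20 left.
Twin Wells takes 20 more to reach its cap of 25 — 0 left.
Total = 3×25 + 14×20 = 355.

355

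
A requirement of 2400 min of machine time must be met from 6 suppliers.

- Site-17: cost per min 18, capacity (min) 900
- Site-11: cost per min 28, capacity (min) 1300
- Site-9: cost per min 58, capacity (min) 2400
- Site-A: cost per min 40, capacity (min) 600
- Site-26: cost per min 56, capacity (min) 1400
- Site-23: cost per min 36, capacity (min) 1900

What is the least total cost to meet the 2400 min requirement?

Cheapest first:
Site-17 (18): use full 900 — 1500 min to go.
Site-11 (28): use full 1300 — 200 min to go.
Site-23 (36): take the remaining 200 — done.
Site-A, Site-26, Site-9: unused.
Cost = 900×18 + 1300×28 + 200×36 = 59800.

59800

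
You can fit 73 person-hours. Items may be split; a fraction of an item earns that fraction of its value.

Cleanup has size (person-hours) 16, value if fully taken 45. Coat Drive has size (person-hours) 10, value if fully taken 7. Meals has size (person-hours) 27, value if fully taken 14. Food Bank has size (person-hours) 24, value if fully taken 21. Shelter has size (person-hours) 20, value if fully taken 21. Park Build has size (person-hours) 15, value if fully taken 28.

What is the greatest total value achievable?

113.25

Best value per unit of size first: Cleanup 45/16≈2.81, Park Build 28/15≈1.87, Shelter 21/20≈1.05, Food Bank 21/24≈0.875, Coat Drive 7/10≈0.7, Meals 14/27≈0.519.
Take all of Cleanup (16 person-hours, value 45) ; 57 person-hours left.
Park Build: take in full, 15 person-hours for value 28 ; 42 left.
All 20 person-hours of Shelter fit (value 21) ; 22 remain.
Fill the last 22 person-hours with part of Food Bank: 22/24 of it earns 19.25.
Total value = 113.25.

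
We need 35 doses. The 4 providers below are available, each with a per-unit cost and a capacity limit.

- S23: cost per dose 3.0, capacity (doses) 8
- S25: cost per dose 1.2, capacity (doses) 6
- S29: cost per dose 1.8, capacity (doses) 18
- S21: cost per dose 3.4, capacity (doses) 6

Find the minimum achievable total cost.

Fill from the cheapest provider first.
S25 at 1.2: take all 6 doses → 29 still needed.
Take 18 from S29 at 1.8 → need 11 more.
Take 8 from S23 at 3.0 → need 3 more.
S21 (3.4): take the remaining 3 → done.
Cost = 6×1.2 + 18×1.8 + 8×3.0 + 3×3.4 = 73.8.

73.8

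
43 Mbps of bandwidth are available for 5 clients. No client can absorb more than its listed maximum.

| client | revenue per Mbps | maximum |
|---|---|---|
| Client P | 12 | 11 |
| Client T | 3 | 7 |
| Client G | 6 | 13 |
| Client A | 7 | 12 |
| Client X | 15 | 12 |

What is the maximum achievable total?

444

Order the clients by revenue per Mbps: Client X 15 > Client P 12 > Client A 7 > Client G 6 > Client T 3.
Client X takes 12 to reach its cap of 12 ; 31 left.
Client P takes 11 to reach its cap of 11 ; 20 left.
Give Client A 12 to hit its cap of 12 ; 8 left.
Client G: +8 (room for 13) → 8. Pool exhausted.
Total = 12×11 + 6×8 + 7×12 + 15×12 = 444.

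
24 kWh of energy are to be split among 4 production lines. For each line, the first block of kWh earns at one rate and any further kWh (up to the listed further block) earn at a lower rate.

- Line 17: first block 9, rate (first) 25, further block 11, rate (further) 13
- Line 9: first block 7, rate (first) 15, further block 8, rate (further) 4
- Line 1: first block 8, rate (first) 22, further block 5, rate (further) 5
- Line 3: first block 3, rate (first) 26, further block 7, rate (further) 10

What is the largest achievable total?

539

Treat each block as its own option and order by rate: Line 3/first 26 > Line 17/first 25 > Line 1/first 22 > Line 9/first 15 > Line 17/second 13 > Line 3/second 10 > Line 1/second 5 > Line 9/second 4.
Line 3/first (26): +3 ; 21 left.
Line 17 first at 25: fill all 9 ; 12 left.
Fill Line 1 first block (8 at 22) ; 4 left.
Line 9 first at 15: only 4 left, fill 4.
Total = 26×3 + 25×9 + 22×8 + 15×4 = 539.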